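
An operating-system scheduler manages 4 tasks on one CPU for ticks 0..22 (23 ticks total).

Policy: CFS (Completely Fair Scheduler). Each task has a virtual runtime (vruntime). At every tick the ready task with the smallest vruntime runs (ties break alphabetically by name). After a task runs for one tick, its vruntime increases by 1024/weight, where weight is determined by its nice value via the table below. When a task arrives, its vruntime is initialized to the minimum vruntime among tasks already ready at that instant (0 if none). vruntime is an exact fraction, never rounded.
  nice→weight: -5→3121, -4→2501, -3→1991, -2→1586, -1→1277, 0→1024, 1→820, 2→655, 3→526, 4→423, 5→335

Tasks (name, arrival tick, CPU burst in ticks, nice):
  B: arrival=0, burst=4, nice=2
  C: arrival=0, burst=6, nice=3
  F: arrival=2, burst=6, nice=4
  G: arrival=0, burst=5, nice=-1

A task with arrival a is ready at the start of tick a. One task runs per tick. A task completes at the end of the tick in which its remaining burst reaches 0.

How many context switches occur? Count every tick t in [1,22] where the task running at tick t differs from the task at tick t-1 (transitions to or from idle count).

context switches = 20

t=0: vr[B=0 C=0 G=0] → run B
t=1: vr[B=1024/655 C=0 G=0] → run C
t=2: vr[B=1024/655 C=512/263 F=0 G=0] → run F
t=3: vr[B=1024/655 C=512/263 F=1024/423 G=0] → run G
t=4: vr[B=1024/655 C=512/263 F=1024/423 G=1024/1277] → run G
t=5: vr[B=1024/655 C=512/263 F=1024/423 G=2048/1277] → run B
t=6: vr[B=2048/655 C=512/263 F=1024/423 G=2048/1277] → run G
t=7: vr[B=2048/655 C=512/263 F=1024/423 G=3072/1277] → run C
t=8: vr[B=2048/655 C=1024/263 F=1024/423 G=3072/1277] → run G
t=9: vr[B=2048/655 C=1024/263 F=1024/423 G=4096/1277] → run F
t=10: vr[B=2048/655 C=1024/263 F=2048/423 G=4096/1277] → run B
t=11: vr[B=3072/655 C=1024/263 F=2048/423 G=4096/1277] → run G
t=12: vr[B=3072/655 C=1024/263 F=2048/423] → run C
t=13: vr[B=3072/655 C=1536/263 F=2048/423] → run B
t=14: vr[C=1536/263 F=2048/423] → run F
t=15: vr[C=1536/263 F=1024/141] → run C
t=16: vr[C=2048/263 F=1024/141] → run F
t=17: vr[C=2048/263 F=4096/423] → run C
t=18: vr[C=2560/263 F=4096/423] → run F
t=19: vr[C=2560/263 F=5120/423] → run C
t=20: vr[F=5120/423] → run F
t=21: (idle)
t=22: (idle)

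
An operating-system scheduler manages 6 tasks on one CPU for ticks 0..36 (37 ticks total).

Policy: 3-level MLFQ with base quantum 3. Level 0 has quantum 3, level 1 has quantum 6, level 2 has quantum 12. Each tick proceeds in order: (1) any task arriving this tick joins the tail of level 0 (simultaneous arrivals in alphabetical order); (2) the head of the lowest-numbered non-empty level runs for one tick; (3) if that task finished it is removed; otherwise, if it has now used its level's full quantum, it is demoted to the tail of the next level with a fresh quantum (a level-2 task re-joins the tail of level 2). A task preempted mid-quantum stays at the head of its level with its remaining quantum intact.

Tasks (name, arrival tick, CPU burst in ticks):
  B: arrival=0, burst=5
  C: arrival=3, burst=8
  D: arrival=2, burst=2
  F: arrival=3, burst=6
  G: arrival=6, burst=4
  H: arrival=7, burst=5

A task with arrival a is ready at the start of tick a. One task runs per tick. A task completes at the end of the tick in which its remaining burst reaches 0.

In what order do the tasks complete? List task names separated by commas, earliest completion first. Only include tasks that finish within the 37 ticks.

completion order = D, B, C, F, G, H

t=0: L0/L1/L2 = B/-/- → run B
t=1: L0/L1/L2 = B/-/- → run B
t=2: L0/L1/L2 = BD/-/- → run B
t=3: L0/L1/L2 = DCF/B/- → run D
t=4: L0/L1/L2 = DCF/B/- → run D
t=5: L0/L1/L2 = CF/B/- → run C
t=6: L0/L1/L2 = CFG/B/- → run C
t=7: L0/L1/L2 = CFGH/B/- → run C
t=8: L0/L1/L2 = FGH/BC/- → run F
t=9: L0/L1/L2 = FGH/BC/- → run F
t=10: L0/L1/L2 = FGH/BC/- → run F
t=11: L0/L1/L2 = GH/BCF/- → run G
t=12: L0/L1/L2 = GH/BCF/- → run G
t=13: L0/L1/L2 = GH/BCF/- → run G
t=14: L0/L1/L2 = H/BCFG/- → run H
t=15: L0/L1/L2 = H/BCFG/- → run H
t=16: L0/L1/L2 = H/BCFG/- → run H
t=17: L0/L1/L2 = -/BCFGH/- → run B
t=18: L0/L1/L2 = -/BCFGH/- → run B
t=19: L0/L1/L2 = -/CFGH/- → run C
t=20: L0/L1/L2 = -/CFGH/- → run C
t=21: L0/L1/L2 = -/CFGH/- → run C
t=22: L0/L1/L2 = -/CFGH/- → run C
t=23: L0/L1/L2 = -/CFGH/- → run C
t=24: L0/L1/L2 = -/FGH/- → run F
t=25: L0/L1/L2 = -/FGH/- → run F
t=26: L0/L1/L2 = -/FGH/- → run F
t=27: L0/L1/L2 = -/GH/- → run G
t=28: L0/L1/L2 = -/H/- → run H
t=29: L0/L1/L2 = -/H/- → run H
t=30: (idle)
t=31: (idle)
t=32: (idle)
t=33: (idle)
t=34: (idle)
t=35: (idle)
t=36: (idle)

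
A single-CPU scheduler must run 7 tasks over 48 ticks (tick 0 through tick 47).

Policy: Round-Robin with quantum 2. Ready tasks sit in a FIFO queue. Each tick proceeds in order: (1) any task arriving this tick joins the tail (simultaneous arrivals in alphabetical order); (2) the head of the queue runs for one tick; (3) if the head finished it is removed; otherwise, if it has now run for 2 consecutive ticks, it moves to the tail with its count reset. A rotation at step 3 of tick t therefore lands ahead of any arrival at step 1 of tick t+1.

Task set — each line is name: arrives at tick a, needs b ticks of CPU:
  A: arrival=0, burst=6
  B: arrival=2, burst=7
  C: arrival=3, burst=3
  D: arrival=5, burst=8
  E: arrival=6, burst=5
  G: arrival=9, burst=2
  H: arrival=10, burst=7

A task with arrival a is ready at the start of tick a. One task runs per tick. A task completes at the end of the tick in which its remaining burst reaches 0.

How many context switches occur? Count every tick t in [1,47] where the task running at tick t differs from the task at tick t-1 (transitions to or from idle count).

t=0: queue=[A] q_used=0 → run A
t=1: queue=[A] q_used=1 → run A
t=2: queue=[A,B] q_used=0 → run A
t=3: queue=[A,B,C] q_used=1 → run A
t=4: queue=[B,C,A] q_used=0 → run B
t=5: queue=[B,C,A,D] q_used=1 → run B
t=6: queue=[C,A,D,B,E] q_used=0 → run C
t=7: queue=[C,A,D,B,E] q_used=1 → run C
t=8: queue=[A,D,B,E,C] q_used=0 → run A
t=9: queue=[A,D,B,E,C,G] q_used=1 → run A
t=10: queue=[D,B,E,C,G,H] q_used=0 → run D
t=11: queue=[D,B,E,C,G,H] q_used=1 → run D
t=12: queue=[B,E,C,G,H,D] q_used=0 → run B
t=13: queue=[B,E,C,G,H,D] q_used=1 → run B
t=14: queue=[E,C,G,H,D,B] q_used=0 → run E
t=15: queue=[E,C,G,H,D,B] q_used=1 → run E
t=16: queue=[C,G,H,D,B,E] q_used=0 → run C
t=17: queue=[G,H,D,B,E] q_used=0 → run G
t=18: queue=[G,H,D,B,E] q_used=1 → run G
t=19: queue=[H,D,B,E] q_used=0 → run H
t=20: queue=[H,D,B,E] q_used=1 → run H
t=21: queue=[D,B,E,H] q_used=0 → run D
t=22: queue=[D,B,E,H] q_used=1 → run D
t=23: queue=[B,E,H,D] q_used=0 → run B
t=24: queue=[B,E,H,D] q_used=1 → run B
t=25: queue=[E,H,D,B] q_used=0 → run E
t=26: queue=[E,H,D,B] q_used=1 → run E
t=27: queue=[H,D,B,E] q_used=0 → run H
t=28: queue=[H,D,B,E] q_used=1 → run H
t=29: queue=[D,B,E,H] q_used=0 → run D
t=30: queue=[D,B,E,H] q_used=1 → run D
t=31: queue=[B,E,H,D] q_used=0 → run B
t=32: queue=[E,H,D] q_used=0 → run E
t=33: queue=[H,D] q_used=0 → run H
t=34: queue=[H,D] q_used=1 → run H
t=35: queue=[D,H] q_used=0 → run D
t=36: queue=[D,H] q_used=1 → run D
t=37: queue=[H] q_used=0 → run H
t=38: (idle)
t=39: (idle)
t=40: (idle)
t=41: (idle)
t=42: (idle)
t=43: (idle)
t=44: (idle)
t=45: (idle)
t=46: (idle)
t=47: (idle)

context switches = 20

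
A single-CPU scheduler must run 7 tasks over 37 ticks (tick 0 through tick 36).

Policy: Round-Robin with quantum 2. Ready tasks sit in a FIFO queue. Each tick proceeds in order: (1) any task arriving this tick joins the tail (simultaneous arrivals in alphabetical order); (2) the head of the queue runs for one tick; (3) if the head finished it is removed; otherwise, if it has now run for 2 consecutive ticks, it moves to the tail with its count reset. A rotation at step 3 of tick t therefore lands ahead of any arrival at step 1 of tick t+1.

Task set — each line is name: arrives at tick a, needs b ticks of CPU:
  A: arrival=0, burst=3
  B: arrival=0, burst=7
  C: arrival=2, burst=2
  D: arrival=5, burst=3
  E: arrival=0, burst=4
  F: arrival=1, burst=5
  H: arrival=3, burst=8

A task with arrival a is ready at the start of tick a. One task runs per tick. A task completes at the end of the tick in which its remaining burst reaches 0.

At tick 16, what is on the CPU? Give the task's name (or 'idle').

t=0: queue=[A,B,E] q_used=0 → run A
t=1: queue=[A,B,E,F] q_used=1 → run A
t=2: queue=[B,E,F,A,C] q_used=0 → run B
t=3: queue=[B,E,F,A,C,H] q_used=1 → run B
t=4: queue=[E,F,A,C,H,B] q_used=0 → run E
t=5: queue=[E,F,A,C,H,B,D] q_used=1 → run E
t=6: queue=[F,A,C,H,B,D,E] q_used=0 → run F
t=7: queue=[F,A,C,H,B,D,E] q_used=1 → run F
t=8: queue=[A,C,H,B,D,E,F] q_used=0 → run A
t=9: queue=[C,H,B,D,E,F] q_used=0 → run C
t=10: queue=[C,H,B,D,E,F] q_used=1 → run C
t=11: queue=[H,B,D,E,F] q_used=0 → run H
t=12: queue=[H,B,D,E,F] q_used=1 → run H
t=13: queue=[B,D,E,F,H] q_used=0 → run B
t=14: queue=[B,D,E,F,H] q_used=1 → run B
t=15: queue=[D,E,F,H,B] q_used=0 → run D
t=16: queue=[D,E,F,H,B] q_used=1 → run D
t=17: queue=[E,F,H,B,D] q_used=0 → run E
t=18: queue=[E,F,H,B,D] q_used=1 → run E
t=19: queue=[F,H,B,D] q_used=0 → run F
t=20: queue=[F,H,B,D] q_used=1 → run F
t=21: queue=[H,B,D,F] q_used=0 → run H
t=22: queue=[H,B,D,F] q_used=1 → run H
t=23: queue=[B,D,F,H] q_used=0 → run B
t=24: queue=[B,D,F,H] q_used=1 → run B
t=25: queue=[D,F,H,B] q_used=0 → run D
t=26: queue=[F,H,B] q_used=0 → run F
t=27: queue=[H,B] q_used=0 → run H
t=28: queue=[H,B] q_used=1 → run H
t=29: queue=[B,H] q_used=0 → run B
t=30: queue=[H] q_used=0 → run H
t=31: queue=[H] q_used=1 → run H
t=32: (idle)
t=33: (idle)
t=34: (idle)
t=35: (idle)
t=36: (idle)

running at tick 16 = D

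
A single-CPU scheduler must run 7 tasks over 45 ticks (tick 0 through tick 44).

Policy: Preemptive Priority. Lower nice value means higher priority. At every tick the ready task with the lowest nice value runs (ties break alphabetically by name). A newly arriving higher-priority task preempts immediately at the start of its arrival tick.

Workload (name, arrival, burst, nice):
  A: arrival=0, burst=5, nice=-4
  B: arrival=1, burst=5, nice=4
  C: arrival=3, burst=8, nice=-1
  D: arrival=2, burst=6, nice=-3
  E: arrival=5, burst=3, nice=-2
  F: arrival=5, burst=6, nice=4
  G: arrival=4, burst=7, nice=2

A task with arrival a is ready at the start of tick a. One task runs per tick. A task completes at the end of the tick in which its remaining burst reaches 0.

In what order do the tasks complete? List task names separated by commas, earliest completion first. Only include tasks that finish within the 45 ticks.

t=0: ready={A} → run A
t=1: ready={A,B} → run A
t=2: ready={A,B,D} → run A
t=3: ready={A,B,C,D} → run A
t=4: ready={A,B,C,D,G} → run A
t=5: ready={B,C,D,E,F,G} → run D
t=6: ready={B,C,D,E,F,G} → run D
t=7: ready={B,C,D,E,F,G} → run D
t=8: ready={B,C,D,E,F,G} → run D
t=9: ready={B,C,D,E,F,G} → run D
t=10: ready={B,C,D,E,F,G} → run D
t=11: ready={B,C,E,F,G} → run E
t=12: ready={B,C,E,F,G} → run E
t=13: ready={B,C,E,F,G} → run E
t=14: ready={B,C,F,G} → run C
t=15: ready={B,C,F,G} → run C
t=16: ready={B,C,F,G} → run C
t=17: ready={B,C,F,G} → run C
t=18: ready={B,C,F,G} → run C
t=19: ready={B,C,F,G} → run C
t=20: ready={B,C,F,G} → run C
t=21: ready={B,C,F,G} → run C
t=22: ready={B,F,G} → run G
t=23: ready={B,F,G} → run G
t=24: ready={B,F,G} → run G
t=25: ready={B,F,G} → run G
t=26: ready={B,F,G} → run G
t=27: ready={B,F,G} → run G
t=28: ready={B,F,G} → run G
t=29: ready={B,F} → run B
t=30: ready={B,F} → run B
t=31: ready={B,F} → run B
t=32: ready={B,F} → run B
t=33: ready={B,F} → run B
t=34: ready={F} → run F
t=35: ready={F} → run F
t=36: ready={F} → run F
t=37: ready={F} → run F
t=38: ready={F} → run F
t=39: ready={F} → run F
t=40: (idle)
t=41: (idle)
t=42: (idle)
t=43: (idle)
t=44: (idle)

completion order = A, D, E, C, G, B, F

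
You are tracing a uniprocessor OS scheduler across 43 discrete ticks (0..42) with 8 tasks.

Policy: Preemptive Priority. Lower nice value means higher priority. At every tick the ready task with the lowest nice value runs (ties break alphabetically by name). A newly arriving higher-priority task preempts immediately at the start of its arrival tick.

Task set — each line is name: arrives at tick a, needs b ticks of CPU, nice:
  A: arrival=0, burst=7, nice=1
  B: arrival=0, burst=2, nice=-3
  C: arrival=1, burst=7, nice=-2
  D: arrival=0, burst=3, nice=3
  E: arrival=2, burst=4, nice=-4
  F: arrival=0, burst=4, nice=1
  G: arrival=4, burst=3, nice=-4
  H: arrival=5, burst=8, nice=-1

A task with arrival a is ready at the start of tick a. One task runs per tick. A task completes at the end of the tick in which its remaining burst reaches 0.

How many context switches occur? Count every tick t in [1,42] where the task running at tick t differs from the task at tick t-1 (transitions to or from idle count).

t=0: ready={A,B,D,F} → run B
t=1: ready={A,B,C,D,F} → run B
t=2: ready={A,C,D,E,F} → run E
t=3: ready={A,C,D,E,F} → run E
t=4: ready={A,C,D,E,F,G} → run E
t=5: ready={A,C,D,E,F,G,H} → run E
t=6: ready={A,C,D,F,G,H} → run G
t=7: ready={A,C,D,F,G,H} → run G
t=8: ready={A,C,D,F,G,H} → run G
t=9: ready={A,C,D,F,H} → run C
t=10: ready={A,C,D,F,H} → run C
t=11: ready={A,C,D,F,H} → run C
t=12: ready={A,C,D,F,H} → run C
t=13: ready={A,C,D,F,H} → run C
t=14: ready={A,C,D,F,H} → run C
t=15: ready={A,C,D,F,H} → run C
t=16: ready={A,D,F,H} → run H
t=17: ready={A,D,F,H} → run H
t=18: ready={A,D,F,H} → run H
t=19: ready={A,D,F,H} → run H
t=20: ready={A,D,F,H} → run H
t=21: ready={A,D,F,H} → run H
t=22: ready={A,D,F,H} → run H
t=23: ready={A,D,F,H} → run H
t=24: ready={A,D,F} → run A
t=25: ready={A,D,F} → run A
t=26: ready={A,D,F} → run A
t=27: ready={A,D,F} → run A
t=28: ready={A,D,F} → run A
t=29: ready={A,D,F} → run A
t=30: ready={A,D,F} → run A
t=31: ready={D,F} → run F
t=32: ready={D,F} → run F
t=33: ready={D,F} → run F
t=34: ready={D,F} → run F
t=35: ready={D} → run D
t=36: ready={D} → run D
t=37: ready={D} → run D
t=38: (idle)
t=39: (idle)
t=40: (idle)
t=41: (idle)
t=42: (idle)

context switches = 8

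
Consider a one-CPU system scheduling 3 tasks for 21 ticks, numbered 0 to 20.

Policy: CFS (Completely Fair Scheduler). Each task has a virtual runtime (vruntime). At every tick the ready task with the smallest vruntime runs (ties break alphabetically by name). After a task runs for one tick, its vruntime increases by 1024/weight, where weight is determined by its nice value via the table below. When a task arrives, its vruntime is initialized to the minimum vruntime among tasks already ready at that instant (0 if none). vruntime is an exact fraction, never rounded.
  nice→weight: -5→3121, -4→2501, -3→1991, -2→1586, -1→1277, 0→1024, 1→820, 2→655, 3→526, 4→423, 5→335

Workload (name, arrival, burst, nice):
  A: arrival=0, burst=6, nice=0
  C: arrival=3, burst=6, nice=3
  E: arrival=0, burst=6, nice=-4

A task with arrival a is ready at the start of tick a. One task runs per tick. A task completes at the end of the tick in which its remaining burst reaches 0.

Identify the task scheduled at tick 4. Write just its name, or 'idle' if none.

running at tick 4 = E

t=0: vr[A=0 E=0] → run A
t=1: vr[A=1 E=0] → run E
t=2: vr[A=1 E=1024/2501] → run E
t=3: vr[A=1 C=2048/2501 E=2048/2501] → run C
t=4: vr[A=1 C=1819136/657763 E=2048/2501] → run E
t=5: vr[A=1 C=1819136/657763 E=3072/2501] → run A
t=6: vr[A=2 C=1819136/657763 E=3072/2501] → run E
t=7: vr[A=2 C=1819136/657763 E=4096/2501] → run E
t=8: vr[A=2 C=1819136/657763 E=5120/2501] → run A
t=9: vr[A=3 C=1819136/657763 E=5120/2501] → run E
t=10: vr[A=3 C=1819136/657763] → run C
t=11: vr[A=3 C=3099648/657763] → run A
t=12: vr[A=4 C=3099648/657763] → run A
t=13: vr[A=5 C=3099648/657763] → run C
t=14: vr[A=5 C=4380160/657763] → run A
t=15: vr[C=4380160/657763] → run C
t=16: vr[C=5660672/657763] → run C
t=17: vr[C=6941184/657763] → run C
t=18: (idle)
t=19: (idle)
t=20: (idle)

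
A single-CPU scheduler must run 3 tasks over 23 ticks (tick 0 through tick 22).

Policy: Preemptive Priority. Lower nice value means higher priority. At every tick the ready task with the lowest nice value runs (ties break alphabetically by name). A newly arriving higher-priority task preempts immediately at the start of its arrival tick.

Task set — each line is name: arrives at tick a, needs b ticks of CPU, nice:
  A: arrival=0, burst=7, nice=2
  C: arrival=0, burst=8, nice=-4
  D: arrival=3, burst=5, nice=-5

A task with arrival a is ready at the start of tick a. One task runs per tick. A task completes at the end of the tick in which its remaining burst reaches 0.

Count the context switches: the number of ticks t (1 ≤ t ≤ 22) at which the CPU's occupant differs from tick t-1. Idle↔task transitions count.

context switches = 4

t=0: ready={A,C} → run C
t=1: ready={A,C} → run C
t=2: ready={A,C} → run C
t=3: ready={A,C,D} → run D
t=4: ready={A,C,D} → run D
t=5: ready={A,C,D} → run D
t=6: ready={A,C,D} → run D
t=7: ready={A,C,D} → run D
t=8: ready={A,C} → run C
t=9: ready={A,C} → run C
t=10: ready={A,C} → run C
t=11: ready={A,C} → run C
t=12: ready={A,C} → run C
t=13: ready={A} → run A
t=14: ready={A} → run A
t=15: ready={A} → run A
t=16: ready={A} → run A
t=17: ready={A} → run A
t=18: ready={A} → run A
t=19: ready={A} → run A
t=20: (idle)
t=21: (idle)
t=22: (idle)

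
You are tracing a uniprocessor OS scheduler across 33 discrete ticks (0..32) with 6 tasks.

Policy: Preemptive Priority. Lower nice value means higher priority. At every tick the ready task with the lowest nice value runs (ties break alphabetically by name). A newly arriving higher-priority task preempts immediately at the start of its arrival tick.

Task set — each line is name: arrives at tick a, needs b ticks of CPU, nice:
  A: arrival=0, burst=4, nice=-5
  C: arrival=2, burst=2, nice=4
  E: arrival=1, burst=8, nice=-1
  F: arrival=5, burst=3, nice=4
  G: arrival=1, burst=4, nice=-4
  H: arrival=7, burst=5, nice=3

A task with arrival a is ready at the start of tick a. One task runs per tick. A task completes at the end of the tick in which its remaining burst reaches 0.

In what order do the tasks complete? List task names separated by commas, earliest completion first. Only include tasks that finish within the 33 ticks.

t=0: ready={A} → run A
t=1: ready={A,E,G} → run A
t=2: ready={A,C,E,G} → run A
t=3: ready={A,C,E,G} → run A
t=4: ready={C,E,G} → run G
t=5: ready={C,E,F,G} → run G
t=6: ready={C,E,F,G} → run G
t=7: ready={C,E,F,G,H} → run G
t=8: ready={C,E,F,H} → run E
t=9: ready={C,E,F,H} → run E
t=10: ready={C,E,F,H} → run E
t=11: ready={C,E,F,H} → run E
t=12: ready={C,E,F,H} → run E
t=13: ready={C,E,F,H} → run E
t=14: ready={C,E,F,H} → run E
t=15: ready={C,E,F,H} → run E
t=16: ready={C,F,H} → run H
t=17: ready={C,F,H} → run H
t=18: ready={C,F,H} → run H
t=19: ready={C,F,H} → run H
t=20: ready={C,F,H} → run H
t=21: ready={C,F} → run C
t=22: ready={C,F} → run C
t=23: ready={F} → run F
t=24: ready={F} → run F
t=25: ready={F} → run F
t=26: (idle)
t=27: (idle)
t=28: (idle)
t=29: (idle)
t=30: (idle)
t=31: (idle)
t=32: (idle)

completion order = A, G, E, H, C, F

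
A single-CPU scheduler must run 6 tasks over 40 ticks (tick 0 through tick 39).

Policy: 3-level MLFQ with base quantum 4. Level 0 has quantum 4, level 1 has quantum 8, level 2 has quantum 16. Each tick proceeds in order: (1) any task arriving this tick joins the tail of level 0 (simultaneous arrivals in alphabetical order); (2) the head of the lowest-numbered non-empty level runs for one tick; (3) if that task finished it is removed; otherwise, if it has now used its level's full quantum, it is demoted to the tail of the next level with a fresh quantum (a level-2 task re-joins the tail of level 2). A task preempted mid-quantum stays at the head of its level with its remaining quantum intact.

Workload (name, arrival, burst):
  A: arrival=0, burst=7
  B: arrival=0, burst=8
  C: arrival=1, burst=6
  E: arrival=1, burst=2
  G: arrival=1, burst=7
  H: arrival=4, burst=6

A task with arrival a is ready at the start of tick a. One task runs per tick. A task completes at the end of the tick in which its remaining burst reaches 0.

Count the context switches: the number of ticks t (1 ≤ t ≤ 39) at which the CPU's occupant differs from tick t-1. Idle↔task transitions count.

t=0: L0/L1/L2 = AB/-/- → run A
t=1: L0/L1/L2 = ABCEG/-/- → run A
t=2: L0/L1/L2 = ABCEG/-/- → run A
t=3: L0/L1/L2 = ABCEG/-/- → run A
t=4: L0/L1/L2 = BCEGH/A/- → run B
t=5: L0/L1/L2 = BCEGH/A/- → run B
t=6: L0/L1/L2 = BCEGH/A/- → run B
t=7: L0/L1/L2 = BCEGH/A/- → run B
t=8: L0/L1/L2 = CEGH/AB/- → run C
t=9: L0/L1/L2 = CEGH/AB/- → run C
t=10: L0/L1/L2 = CEGH/AB/- → run C
t=11: L0/L1/L2 = CEGH/AB/- → run C
t=12: L0/L1/L2 = EGH/ABC/- → run E
t=13: L0/L1/L2 = EGH/ABC/- → run E
t=14: L0/L1/L2 = GH/ABC/- → run G
t=15: L0/L1/L2 = GH/ABC/- → run G
t=16: L0/L1/L2 = GH/ABC/- → run G
t=17: L0/L1/L2 = GH/ABC/- → run G
t=18: L0/L1/L2 = H/ABCG/- → run H
t=19: L0/L1/L2 = H/ABCG/- → run H
t=20: L0/L1/L2 = H/ABCG/- → run H
t=21: L0/L1/L2 = H/ABCG/- → run H
t=22: L0/L1/L2 = -/ABCGH/- → run A
t=23: L0/L1/L2 = -/ABCGH/- → run A
t=24: L0/L1/L2 = -/ABCGH/- → run A
t=25: L0/L1/L2 = -/BCGH/- → run B
t=26: L0/L1/L2 = -/BCGH/- → run B
t=27: L0/L1/L2 = -/BCGH/- → run B
t=28: L0/L1/L2 = -/BCGH/- → run B
t=29: L0/L1/L2 = -/CGH/- → run C
t=30: L0/L1/L2 = -/CGH/- → run C
t=31: L0/L1/L2 = -/GH/- → run G
t=32: L0/L1/L2 = -/GH/- → run G
t=33: L0/L1/L2 = -/GH/- → run G
t=34: L0/L1/L2 = -/H/- → run H
t=35: L0/L1/L2 = -/H/- → run H
t=36: (idle)
t=37: (idle)
t=38: (idle)
t=39: (idle)

context switches = 11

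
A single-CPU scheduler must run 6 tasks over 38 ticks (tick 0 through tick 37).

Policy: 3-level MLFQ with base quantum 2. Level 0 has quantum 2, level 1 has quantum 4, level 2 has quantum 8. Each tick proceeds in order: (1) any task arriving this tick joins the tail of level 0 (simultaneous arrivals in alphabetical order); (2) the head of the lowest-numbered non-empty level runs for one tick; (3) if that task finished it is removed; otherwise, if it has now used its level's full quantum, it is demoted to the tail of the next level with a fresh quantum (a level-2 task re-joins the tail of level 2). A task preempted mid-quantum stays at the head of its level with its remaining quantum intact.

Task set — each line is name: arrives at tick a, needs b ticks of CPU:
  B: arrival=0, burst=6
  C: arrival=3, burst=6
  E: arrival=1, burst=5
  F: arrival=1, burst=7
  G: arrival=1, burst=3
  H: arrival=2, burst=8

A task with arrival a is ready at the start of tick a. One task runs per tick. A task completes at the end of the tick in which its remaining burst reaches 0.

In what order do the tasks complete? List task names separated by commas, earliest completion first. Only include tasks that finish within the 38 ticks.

t=0: L0/L1/L2 = B/-/- → run B
t=1: L0/L1/L2 = BEFG/-/- → run B
t=2: L0/L1/L2 = EFGH/B/- → run E
t=3: L0/L1/L2 = EFGHC/B/- → run E
t=4: L0/L1/L2 = FGHC/BE/- → run F
t=5: L0/L1/L2 = FGHC/BE/- → run F
t=6: L0/L1/L2 = GHC/BEF/- → run G
t=7: L0/L1/L2 = GHC/BEF/- → run G
t=8: L0/L1/L2 = HC/BEFG/- → run H
t=9: L0/L1/L2 = HC/BEFG/- → run H
t=10: L0/L1/L2 = C/BEFGH/- → run C
t=11: L0/L1/L2 = C/BEFGH/- → run C
t=12: L0/L1/L2 = -/BEFGHC/- → run B
t=13: L0/L1/L2 = -/BEFGHC/- → run B
t=14: L0/L1/L2 = -/BEFGHC/- → run B
t=15: L0/L1/L2 = -/BEFGHC/- → run B
t=16: L0/L1/L2 = -/EFGHC/- → run E
t=17: L0/L1/L2 = -/EFGHC/- → run E
t=18: L0/L1/L2 = -/EFGHC/- → run E
t=19: L0/L1/L2 = -/FGHC/- → run F
t=20: L0/L1/L2 = -/FGHC/- → run F
t=21: L0/L1/L2 = -/FGHC/- → run F
t=22: L0/L1/L2 = -/FGHC/- → run F
t=23: L0/L1/L2 = -/GHC/F → run G
t=24: L0/L1/L2 = -/HC/F → run H
t=25: L0/L1/L2 = -/HC/F → run H
t=26: L0/L1/L2 = -/HC/F → run H
t=27: L0/L1/L2 = -/HC/F → run H
t=28: L0/L1/L2 = -/C/FH → run C
t=29: L0/L1/L2 = -/C/FH → run C
t=30: L0/L1/L2 = -/C/FH → run C
t=31: L0/L1/L2 = -/C/FH → run C
t=32: L0/L1/L2 = -/-/FH → run F
t=33: L0/L1/L2 = -/-/H → run H
t=34: L0/L1/L2 = -/-/H → run H
t=35: (idle)
t=36: (idle)
t=37: (idle)

completion order = B, E, G, C, F, H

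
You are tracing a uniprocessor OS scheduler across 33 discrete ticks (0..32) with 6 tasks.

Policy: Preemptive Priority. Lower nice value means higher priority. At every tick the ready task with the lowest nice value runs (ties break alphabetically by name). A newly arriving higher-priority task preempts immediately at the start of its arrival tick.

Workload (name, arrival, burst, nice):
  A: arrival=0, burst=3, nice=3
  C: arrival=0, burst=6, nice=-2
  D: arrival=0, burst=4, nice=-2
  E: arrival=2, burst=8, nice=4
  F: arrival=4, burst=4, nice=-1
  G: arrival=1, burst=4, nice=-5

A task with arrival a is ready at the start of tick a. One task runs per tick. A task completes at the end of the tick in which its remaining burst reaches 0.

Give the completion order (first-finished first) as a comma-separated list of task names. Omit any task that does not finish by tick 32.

t=0: ready={A,C,D} → run C
t=1: ready={A,C,D,G} → run G
t=2: ready={A,C,D,E,G} → run G
t=3: ready={A,C,D,E,G} → run G
t=4: ready={A,C,D,E,F,G} → run G
t=5: ready={A,C,D,E,F} → run C
t=6: ready={A,C,D,E,F} → run C
t=7: ready={A,C,D,E,F} → run C
t=8: ready={A,C,D,E,F} → run C
t=9: ready={A,C,D,E,F} → run C
t=10: ready={A,D,E,F} → run D
t=11: ready={A,D,E,F} → run D
t=12: ready={A,D,E,F} → run D
t=13: ready={A,D,E,F} → run D
t=14: ready={A,E,F} → run F
t=15: ready={A,E,F} → run F
t=16: ready={A,E,F} → run F
t=17: ready={A,E,F} → run F
t=18: ready={A,E} → run A
t=19: ready={A,E} → run A
t=20: ready={A,E} → run A
t=21: ready={E} → run E
t=22: ready={E} → run E
t=23: ready={E} → run E
t=24: ready={E} → run E
t=25: ready={E} → run E
t=26: ready={E} → run E
t=27: ready={E} → run E
t=28: ready={E} → run E
t=29: (idle)
t=30: (idle)
t=31: (idle)
t=32: (idle)

completion order = G, C, D, F, A, E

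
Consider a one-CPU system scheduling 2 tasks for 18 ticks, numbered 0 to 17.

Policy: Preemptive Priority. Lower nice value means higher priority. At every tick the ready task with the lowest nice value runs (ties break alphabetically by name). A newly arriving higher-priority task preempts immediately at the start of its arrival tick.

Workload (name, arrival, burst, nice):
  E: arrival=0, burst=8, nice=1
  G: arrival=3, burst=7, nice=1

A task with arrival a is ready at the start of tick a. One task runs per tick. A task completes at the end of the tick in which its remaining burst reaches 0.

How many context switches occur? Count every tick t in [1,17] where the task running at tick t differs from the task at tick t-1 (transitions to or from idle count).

t=0: ready={E} → run E
t=1: ready={E} → run E
t=2: ready={E} → run E
t=3: ready={E,G} → run E
t=4: ready={E,G} → run E
t=5: ready={E,G} → run E
t=6: ready={E,G} → run E
t=7: ready={E,G} → run E
t=8: ready={G} → run G
t=9: ready={G} → run G
t=10: ready={G} → run G
t=11: ready={G} → run G
t=12: ready={G} → run G
t=13: ready={G} → run G
t=14: ready={G} → run G
t=15: (idle)
t=16: (idle)
t=17: (idle)

context switches = 2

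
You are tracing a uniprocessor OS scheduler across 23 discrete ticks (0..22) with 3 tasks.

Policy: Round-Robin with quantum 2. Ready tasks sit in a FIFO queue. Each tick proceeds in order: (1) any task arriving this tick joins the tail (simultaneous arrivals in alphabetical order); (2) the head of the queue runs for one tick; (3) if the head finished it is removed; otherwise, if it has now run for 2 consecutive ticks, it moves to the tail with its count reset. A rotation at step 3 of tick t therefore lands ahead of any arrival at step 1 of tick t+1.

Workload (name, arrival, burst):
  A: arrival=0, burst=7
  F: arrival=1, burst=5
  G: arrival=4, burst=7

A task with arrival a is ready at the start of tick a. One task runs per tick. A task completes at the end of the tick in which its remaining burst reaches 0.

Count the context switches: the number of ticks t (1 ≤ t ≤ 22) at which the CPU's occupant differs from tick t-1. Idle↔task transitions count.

t=0: queue=[A] q_used=0 → run A
t=1: queue=[A,F] q_used=1 → run A
t=2: queue=[F,A] q_used=0 → run F
t=3: queue=[F,A] q_used=1 → run F
t=4: queue=[A,F,G] q_used=0 → run A
t=5: queue=[A,F,G] q_used=1 → run A
t=6: queue=[F,G,A] q_used=0 → run F
t=7: queue=[F,G,A] q_used=1 → run F
t=8: queue=[G,A,F] q_used=0 → run G
t=9: queue=[G,A,F] q_used=1 → run G
t=10: queue=[A,F,G] q_used=0 → run A
t=11: queue=[A,F,G] q_used=1 → run A
t=12: queue=[F,G,A] q_used=0 → run F
t=13: queue=[G,A] q_used=0 → run G
t=14: queue=[G,A] q_used=1 → run G
t=15: queue=[A,G] q_used=0 → run A
t=16: queue=[G] q_used=0 → run G
t=17: queue=[G] q_used=1 → run G
t=18: queue=[G] q_used=0 → run G
t=19: (idle)
t=20: (idle)
t=21: (idle)
t=22: (idle)

context switches = 10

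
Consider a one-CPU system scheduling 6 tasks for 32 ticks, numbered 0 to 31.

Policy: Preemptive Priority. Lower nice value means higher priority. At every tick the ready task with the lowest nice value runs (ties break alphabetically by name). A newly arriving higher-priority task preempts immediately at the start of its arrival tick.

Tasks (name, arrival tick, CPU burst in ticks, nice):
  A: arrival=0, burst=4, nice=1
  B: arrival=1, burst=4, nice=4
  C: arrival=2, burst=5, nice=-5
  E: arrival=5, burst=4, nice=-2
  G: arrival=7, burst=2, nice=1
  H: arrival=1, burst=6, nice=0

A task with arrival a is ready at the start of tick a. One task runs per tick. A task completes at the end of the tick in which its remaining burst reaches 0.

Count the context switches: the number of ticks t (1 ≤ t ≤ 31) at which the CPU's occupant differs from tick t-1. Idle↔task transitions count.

context switches = 8

t=0: ready={A} → run A
t=1: ready={A,B,H} → run H
t=2: ready={A,B,C,H} → run C
t=3: ready={A,B,C,H} → run C
t=4: ready={A,B,C,H} → run C
t=5: ready={A,B,C,E,H} → run C
t=6: ready={A,B,C,E,H} → run C
t=7: ready={A,B,E,G,H} → run E
t=8: ready={A,B,E,G,H} → run E
t=9: ready={A,B,E,G,H} → run E
t=10: ready={A,B,E,G,H} → run E
t=11: ready={A,B,G,H} → run H
t=12: ready={A,B,G,H} → run H
t=13: ready={A,B,G,H} → run H
t=14: ready={A,B,G,H} → run H
t=15: ready={A,B,G,H} → run H
t=16: ready={A,B,G} → run A
t=17: ready={A,B,G} → run A
t=18: ready={A,B,G} → run A
t=19: ready={B,G} → run G
t=20: ready={B,G} → run G
t=21: ready={B} → run B
t=22: ready={B} → run B
t=23: ready={B} → run B
t=24: ready={B} → run B
t=25: (idle)
t=26: (idle)
t=27: (idle)
t=28: (idle)
t=29: (idle)
t=30: (idle)
t=31: (idle)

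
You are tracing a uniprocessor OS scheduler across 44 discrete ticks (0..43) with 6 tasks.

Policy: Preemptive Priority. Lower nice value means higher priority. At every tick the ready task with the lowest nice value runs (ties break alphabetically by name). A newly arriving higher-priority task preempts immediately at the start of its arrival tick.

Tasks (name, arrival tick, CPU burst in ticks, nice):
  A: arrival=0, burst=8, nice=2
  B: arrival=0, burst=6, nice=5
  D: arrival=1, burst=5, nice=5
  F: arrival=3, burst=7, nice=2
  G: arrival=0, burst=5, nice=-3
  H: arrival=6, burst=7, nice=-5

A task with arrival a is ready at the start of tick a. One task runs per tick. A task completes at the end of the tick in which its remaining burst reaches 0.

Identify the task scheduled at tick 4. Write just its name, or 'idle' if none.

running at tick 4 = G

t=0: ready={A,B,G} → run G
t=1: ready={A,B,D,G} → run G
t=2: ready={A,B,D,G} → run G
t=3: ready={A,B,D,F,G} → run G
t=4: ready={A,B,D,F,G} → run G
t=5: ready={A,B,D,F} → run A
t=6: ready={A,B,D,F,H} → run H
t=7: ready={A,B,D,F,H} → run H
t=8: ready={A,B,D,F,H} → run H
t=9: ready={A,B,D,F,H} → run H
t=10: ready={A,B,D,F,H} → run H
t=11: ready={A,B,D,F,H} → run H
t=12: ready={A,B,D,F,H} → run H
t=13: ready={A,B,D,F} → run A
t=14: ready={A,B,D,F} → run A
t=15: ready={A,B,D,F} → run A
t=16: ready={A,B,D,F} → run A
t=17: ready={A,B,D,F} → run A
t=18: ready={A,B,D,F} → run A
t=19: ready={A,B,D,F} → run A
t=20: ready={B,D,F} → run F
t=21: ready={B,D,F} → run F
t=22: ready={B,D,F} → run F
t=23: ready={B,D,F} → run F
t=24: ready={B,D,F} → run F
t=25: ready={B,D,F} → run F
t=26: ready={B,D,F} → run F
t=27: ready={B,D} → run B
t=28: ready={B,D} → run B
t=29: ready={B,D} → run B
t=30: ready={B,D} → run B
t=31: ready={B,D} → run B
t=32: ready={B,D} → run B
t=33: ready={D} → run D
t=34: ready={D} → run D
t=35: ready={D} → run D
t=36: ready={D} → run D
t=37: ready={D} → run D
t=38: (idle)
t=39: (idle)
t=40: (idle)
t=41: (idle)
t=42: (idle)
t=43: (idle)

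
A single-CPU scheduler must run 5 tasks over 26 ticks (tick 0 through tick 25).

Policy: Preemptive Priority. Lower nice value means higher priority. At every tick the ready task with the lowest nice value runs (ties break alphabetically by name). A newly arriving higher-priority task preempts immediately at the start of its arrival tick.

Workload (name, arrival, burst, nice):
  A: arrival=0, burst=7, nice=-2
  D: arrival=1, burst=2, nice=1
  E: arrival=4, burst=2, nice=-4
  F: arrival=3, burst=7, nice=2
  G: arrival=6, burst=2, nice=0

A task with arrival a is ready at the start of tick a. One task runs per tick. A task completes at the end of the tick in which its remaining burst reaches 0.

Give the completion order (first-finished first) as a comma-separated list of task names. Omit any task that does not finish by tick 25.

t=0: ready={A} → run A
t=1: ready={A,D} → run A
t=2: ready={A,D} → run A
t=3: ready={A,D,F} → run A
t=4: ready={A,D,E,F} → run E
t=5: ready={A,D,E,F} → run E
t=6: ready={A,D,F,G} → run A
t=7: ready={A,D,F,G} → run A
t=8: ready={A,D,F,G} → run A
t=9: ready={D,F,G} → run G
t=10: ready={D,F,G} → run G
t=11: ready={D,F} → run D
t=12: ready={D,F} → run D
t=13: ready={F} → run F
t=14: ready={F} → run F
t=15: ready={F} → run F
t=16: ready={F} → run F
t=17: ready={F} → run F
t=18: ready={F} → run F
t=19: ready={F} → run F
t=20: (idle)
t=21: (idle)
t=22: (idle)
t=23: (idle)
t=24: (idle)
t=25: (idle)

completion order = E, A, G, D, F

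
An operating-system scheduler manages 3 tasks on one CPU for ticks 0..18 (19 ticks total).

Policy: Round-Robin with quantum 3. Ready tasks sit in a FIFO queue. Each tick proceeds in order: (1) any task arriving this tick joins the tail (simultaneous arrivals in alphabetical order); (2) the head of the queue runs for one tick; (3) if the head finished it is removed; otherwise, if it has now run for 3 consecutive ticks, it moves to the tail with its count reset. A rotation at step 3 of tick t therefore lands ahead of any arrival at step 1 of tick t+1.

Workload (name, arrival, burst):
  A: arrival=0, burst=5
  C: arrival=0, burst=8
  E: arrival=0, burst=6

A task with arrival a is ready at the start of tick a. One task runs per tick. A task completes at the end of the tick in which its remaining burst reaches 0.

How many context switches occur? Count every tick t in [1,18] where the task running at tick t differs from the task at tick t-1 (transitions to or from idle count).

context switches = 6

t=0: queue=[A,C,E] q_used=0 → run A
t=1: queue=[A,C,E] q_used=1 → run A
t=2: queue=[A,C,E] q_used=2 → run A
t=3: queue=[C,E,A] q_used=0 → run C
t=4: queue=[C,E,A] q_used=1 → run C
t=5: queue=[C,E,A] q_used=2 → run C
t=6: queue=[E,A,C] q_used=0 → run E
t=7: queue=[E,A,C] q_used=1 → run E
t=8: queue=[E,A,C] q_used=2 → run E
t=9: queue=[A,C,E] q_used=0 → run A
t=10: queue=[A,C,E] q_used=1 → run A
t=11: queue=[C,E] q_used=0 → run C
t=12: queue=[C,E] q_used=1 → run C
t=13: queue=[C,E] q_used=2 → run C
t=14: queue=[E,C] q_used=0 → run E
t=15: queue=[E,C] q_used=1 → run E
t=16: queue=[E,C] q_used=2 → run E
t=17: queue=[C] q_used=0 → run C
t=18: queue=[C] q_used=1 → run C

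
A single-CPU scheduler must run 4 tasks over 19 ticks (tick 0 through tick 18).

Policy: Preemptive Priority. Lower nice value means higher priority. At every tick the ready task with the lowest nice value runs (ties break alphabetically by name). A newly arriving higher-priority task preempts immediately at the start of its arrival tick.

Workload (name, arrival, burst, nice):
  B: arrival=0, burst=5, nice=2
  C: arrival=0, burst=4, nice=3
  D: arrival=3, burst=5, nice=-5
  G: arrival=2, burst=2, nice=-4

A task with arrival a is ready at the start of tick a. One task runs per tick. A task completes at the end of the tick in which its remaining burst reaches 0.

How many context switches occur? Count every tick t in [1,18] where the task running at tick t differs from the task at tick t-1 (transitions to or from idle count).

t=0: ready={B,C} → run B
t=1: ready={B,C} → run B
t=2: ready={B,C,G} → run G
t=3: ready={B,C,D,G} → run D
t=4: ready={B,C,D,G} → run D
t=5: ready={B,C,D,G} → run D
t=6: ready={B,C,D,G} → run D
t=7: ready={B,C,D,G} → run D
t=8: ready={B,C,G} → run G
t=9: ready={B,C} → run B
t=10: ready={B,C} → run B
t=11: ready={B,C} → run B
t=12: ready={C} → run C
t=13: ready={C} → run C
t=14: ready={C} → run C
t=15: ready={C} → run C
t=16: (idle)
t=17: (idle)
t=18: (idle)

context switches = 6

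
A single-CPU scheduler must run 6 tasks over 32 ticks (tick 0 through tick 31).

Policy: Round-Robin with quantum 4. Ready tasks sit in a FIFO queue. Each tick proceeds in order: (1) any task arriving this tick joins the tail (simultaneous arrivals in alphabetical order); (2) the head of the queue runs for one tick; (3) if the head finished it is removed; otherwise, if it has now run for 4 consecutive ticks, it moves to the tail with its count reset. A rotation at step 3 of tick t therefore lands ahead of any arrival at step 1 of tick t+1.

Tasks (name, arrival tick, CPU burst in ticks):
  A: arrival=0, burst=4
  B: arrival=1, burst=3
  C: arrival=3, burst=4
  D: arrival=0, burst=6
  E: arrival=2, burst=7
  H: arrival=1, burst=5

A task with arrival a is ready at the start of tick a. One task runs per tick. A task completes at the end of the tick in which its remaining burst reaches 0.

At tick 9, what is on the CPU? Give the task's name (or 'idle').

running at tick 9 = B

t=0: queue=[A,D] q_used=0 → run A
t=1: queue=[A,D,B,H] q_used=1 → run A
t=2: queue=[A,D,B,H,E] q_used=2 → run A
t=3: queue=[A,D,B,H,E,C] q_used=3 → run A
t=4: queue=[D,B,H,E,C] q_used=0 → run D
t=5: queue=[D,B,H,E,C] q_used=1 → run D
t=6: queue=[D,B,H,E,C] q_used=2 → run D
t=7: queue=[D,B,H,E,C] q_used=3 → run D
t=8: queue=[B,H,E,C,D] q_used=0 → run B
t=9: queue=[B,H,E,C,D] q_used=1 → run B
t=10: queue=[B,H,E,C,D] q_used=2 → run B
t=11: queue=[H,E,C,D] q_used=0 → run H
t=12: queue=[H,E,C,D] q_used=1 → run H
t=13: queue=[H,E,C,D] q_used=2 → run H
t=14: queue=[H,E,C,D] q_used=3 → run H
t=15: queue=[E,C,D,H] q_used=0 → run E
t=16: queue=[E,C,D,H] q_used=1 → run E
t=17: queue=[E,C,D,H] q_used=2 → run E
t=18: queue=[E,C,D,H] q_used=3 → run E
t=19: queue=[C,D,H,E] q_used=0 → run C
t=20: queue=[C,D,H,E] q_used=1 → run C
t=21: queue=[C,D,H,E] q_used=2 → run C
t=22: queue=[C,D,H,E] q_used=3 → run C
t=23: queue=[D,H,E] q_used=0 → run D
t=24: queue=[D,H,E] q_used=1 → run D
t=25: queue=[H,E] q_used=0 → run H
t=26: queue=[E] q_used=0 → run E
t=27: queue=[E] q_used=1 → run E
t=28: queue=[E] q_used=2 → run E
t=29: (idle)
t=30: (idle)
t=31: (idle)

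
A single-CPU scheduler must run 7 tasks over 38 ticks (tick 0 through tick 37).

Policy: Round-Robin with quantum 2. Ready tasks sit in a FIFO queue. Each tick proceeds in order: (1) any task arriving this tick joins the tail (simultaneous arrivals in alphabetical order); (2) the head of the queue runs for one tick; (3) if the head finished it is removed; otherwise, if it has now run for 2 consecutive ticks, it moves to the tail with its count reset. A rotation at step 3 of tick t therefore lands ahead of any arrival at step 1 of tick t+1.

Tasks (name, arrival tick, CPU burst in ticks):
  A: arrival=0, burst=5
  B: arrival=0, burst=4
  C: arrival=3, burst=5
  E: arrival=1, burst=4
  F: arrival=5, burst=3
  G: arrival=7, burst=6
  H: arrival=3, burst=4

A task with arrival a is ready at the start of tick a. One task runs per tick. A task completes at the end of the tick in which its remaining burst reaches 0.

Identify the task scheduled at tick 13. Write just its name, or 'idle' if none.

t=0: queue=[A,B] q_used=0 → run A
t=1: queue=[A,B,E] q_used=1 → run A
t=2: queue=[B,E,A] q_used=0 → run B
t=3: queue=[B,E,A,C,H] q_used=1 → run B
t=4: queue=[E,A,C,H,B] q_used=0 → run E
t=5: queue=[E,A,C,H,B,F] q_used=1 → run E
t=6: queue=[A,C,H,B,F,E] q_used=0 → run A
t=7: queue=[A,C,H,B,F,E,G] q_used=1 → run A
t=8: queue=[C,H,B,F,E,G,A] q_used=0 → run C
t=9: queue=[C,H,B,F,E,G,A] q_used=1 → run C
t=10: queue=[H,B,F,E,G,A,C] q_used=0 → run H
t=11: queue=[H,B,F,E,G,A,C] q_used=1 → run H
t=12: queue=[B,F,E,G,A,C,H] q_used=0 → run B
t=13: queue=[B,F,E,G,A,C,H] q_used=1 → run B
t=14: queue=[F,E,G,A,C,H] q_used=0 → run F
t=15: queue=[F,E,G,A,C,H] q_used=1 → run F
t=16: queue=[E,G,A,C,H,F] q_used=0 → run E
t=17: queue=[E,G,A,C,H,F] q_used=1 → run E
t=18: queue=[G,A,C,H,F] q_used=0 → run G
t=19: queue=[G,A,C,H,F] q_used=1 → run G
t=20: queue=[A,C,H,F,G] q_used=0 → run A
t=21: queue=[C,H,F,G] q_used=0 → run C
t=22: queue=[C,H,F,G] q_used=1 → run C
t=23: queue=[H,F,G,C] q_used=0 → run H
t=24: queue=[H,F,G,C] q_used=1 → run H
t=25: queue=[F,G,C] q_used=0 → run F
t=26: queue=[G,C] q_used=0 → run G
t=27: queue=[G,C] q_used=1 → run G
t=28: queue=[C,G] q_used=0 → run C
t=29: queue=[G] q_used=0 → run G
t=30: queue=[G] q_used=1 → run G
t=31: (idle)
t=32: (idle)
t=33: (idle)
t=34: (idle)
t=35: (idle)
t=36: (idle)
t=37: (idle)

running at tick 13 = B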